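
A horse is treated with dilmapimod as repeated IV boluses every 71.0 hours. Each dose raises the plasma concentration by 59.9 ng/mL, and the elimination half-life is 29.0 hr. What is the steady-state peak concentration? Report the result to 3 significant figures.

73.3 ng/mL

k = ln 2 / 29.0 = 0.02390 hr⁻¹
Fraction remaining after one interval: e^(−kτ) = e^(−0.02390 × 71.0) = 0.1832
R = 1 / (1 − 0.1832) = 1.224
Css,max = 59.9 × 1.224 ≈ 73.3 ng/mL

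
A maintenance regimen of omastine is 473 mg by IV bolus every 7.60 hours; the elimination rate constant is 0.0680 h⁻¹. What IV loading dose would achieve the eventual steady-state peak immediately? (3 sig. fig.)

1170 mg

Accumulation ratio R = 1 / (1 − e^(−kτ)) = 1 / (1 − e^(−0.06800×7.60)) = 1 / (1 − 0.5964) = 2.478
Loading dose = maintenance dose × R = 473 × 2.478 ≈ 1170 mg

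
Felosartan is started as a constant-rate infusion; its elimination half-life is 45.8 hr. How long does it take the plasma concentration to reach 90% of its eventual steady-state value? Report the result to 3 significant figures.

152 hours

k = ln 2 / 45.8 = 0.01513 hr⁻¹
f = 1 − e^(−kt)  ⇒  t = −ln(1 − f) / k
t = −ln(1 − 0.9) / 0.01513 = 2.303 / 0.01513 ≈ 152 hours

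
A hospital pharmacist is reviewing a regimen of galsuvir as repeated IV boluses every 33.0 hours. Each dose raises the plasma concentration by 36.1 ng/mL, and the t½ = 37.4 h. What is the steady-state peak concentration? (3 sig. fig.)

k = ln 2 / 37.4 = 0.01853 h⁻¹
Fraction remaining after one interval: e^(−kτ) = e^(−0.01853 × 33.0) = 0.5425
R = 1 / (1 − 0.5425) = 2.186
Css,max = 36.1 × 2.186 ≈ 78.9 ng/mL

78.9 ng/mL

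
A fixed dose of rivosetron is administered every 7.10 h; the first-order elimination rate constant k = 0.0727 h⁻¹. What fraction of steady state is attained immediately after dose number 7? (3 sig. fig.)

f_n = 1 − e^(−nkτ) = 1 − e^(−7 × 0.07270 × 7.10) = 1 − e^(−3.613) = 1 − 0.02697 ≈ 0.973

0.973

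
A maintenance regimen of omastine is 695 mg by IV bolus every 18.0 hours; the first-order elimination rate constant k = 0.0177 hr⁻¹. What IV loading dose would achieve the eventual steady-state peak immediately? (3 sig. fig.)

Accumulation ratio R = 1 / (1 − e^(−kτ)) = 1 / (1 − e^(−0.01770×18.0)) = 1 / (1 − 0.7272) = 3.665
Loading dose = maintenance dose × R = 695 × 3.665 ≈ 2550 mg

2550 mg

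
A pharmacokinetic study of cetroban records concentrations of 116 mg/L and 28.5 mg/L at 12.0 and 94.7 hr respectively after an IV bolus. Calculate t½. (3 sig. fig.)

k = ln(C₁/C₂) / (t₂ − t₁) = ln(116/28.5) / (94.7 − 12.0)
  = 1.404 / 82.70 = 0.01697 hr⁻¹
t½ = ln 2 / k = ln 2 / 0.01697 ≈ 40.8 hours

40.8 hours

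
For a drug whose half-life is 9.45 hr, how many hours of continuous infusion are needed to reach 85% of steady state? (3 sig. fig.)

k = ln 2 / 9.45 = 0.07335 hr⁻¹
f = 1 − e^(−kt)  ⇒  t = −ln(1 − f) / k
t = −ln(1 − 0.85) / 0.07335 = 1.897 / 0.07335 ≈ 25.9 hours

25.9 hours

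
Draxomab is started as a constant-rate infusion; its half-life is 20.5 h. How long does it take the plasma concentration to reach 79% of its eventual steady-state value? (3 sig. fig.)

46.2 hours

k = ln 2 / 20.5 = 0.03381 h⁻¹
f = 1 − e^(−kt)  ⇒  t = −ln(1 − f) / k
t = −ln(1 − 0.79) / 0.03381 = 1.561 / 0.03381 ≈ 46.2 hours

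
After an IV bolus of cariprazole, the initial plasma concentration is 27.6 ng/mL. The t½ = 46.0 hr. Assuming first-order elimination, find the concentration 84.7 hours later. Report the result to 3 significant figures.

7.70 ng/mL

k = ln 2 / 46.0 = 0.01507 hr⁻¹
84.7 hr is 1.841 half-lives, so C = 27.6 × (1/2)^1.841 = 27.6 × 0.2791 ≈ 7.70 ng/mL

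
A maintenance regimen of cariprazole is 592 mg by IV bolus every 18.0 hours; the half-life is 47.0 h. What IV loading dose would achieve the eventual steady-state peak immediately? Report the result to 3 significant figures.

k = ln 2 / 47.0 = 0.01475 h⁻¹
Accumulation ratio R = 1 / (1 − e^(−kτ)) = 1 / (1 − e^(−0.01475×18.0)) = 1 / (1 − 0.7669) = 4.289
Loading dose = maintenance dose × R = 592 × 4.289 ≈ 2540 mg

2540 mg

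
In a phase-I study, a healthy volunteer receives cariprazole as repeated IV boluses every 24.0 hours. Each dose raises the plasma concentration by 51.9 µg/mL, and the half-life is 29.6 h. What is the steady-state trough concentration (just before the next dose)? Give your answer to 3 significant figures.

k = ln 2 / 29.6 = 0.02342 h⁻¹
Fraction remaining after one interval: e^(−kτ) = e^(−0.02342 × 24.0) = 0.5701
R = 1 / (1 − 0.5701) = 2.326
Css,max = 51.9 × 2.326 = 120.7 µg/mL
Css,min = Css,max × e^(−kτ) = 120.7 × 0.5701 ≈ 68.8 µg/mL

68.8 µg/mL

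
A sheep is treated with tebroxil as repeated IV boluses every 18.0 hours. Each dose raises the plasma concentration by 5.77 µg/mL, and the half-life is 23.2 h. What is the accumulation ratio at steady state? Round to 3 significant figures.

2.40

k = ln 2 / 23.2 = 0.02988 h⁻¹
Fraction remaining after one interval: e^(−kτ) = e^(−0.02988 × 18.0) = 0.5840
R = 1 / (1 − 0.5840) = 1 / 0.4160 ≈ 2.40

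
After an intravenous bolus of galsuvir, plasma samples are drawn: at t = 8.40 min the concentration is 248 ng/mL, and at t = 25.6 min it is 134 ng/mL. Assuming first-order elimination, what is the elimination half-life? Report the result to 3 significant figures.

k = ln(C₁/C₂) / (t₂ − t₁) = ln(248/134) / (25.6 − 8.40)
  = 0.6156 / 17.20 = 0.03579 min⁻¹
t½ = ln 2 / k = ln 2 / 0.03579 ≈ 19.4 minutes

19.4 minutes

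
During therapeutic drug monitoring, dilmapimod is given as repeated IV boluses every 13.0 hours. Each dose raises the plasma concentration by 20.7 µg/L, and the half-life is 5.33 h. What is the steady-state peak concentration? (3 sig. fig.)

25.4 µg/L

k = ln 2 / 5.33 = 0.1300 h⁻¹
Fraction remaining after one interval: e^(−kτ) = e^(−0.1300 × 13.0) = 0.1844
R = 1 / (1 − 0.1844) = 1.226
Css,max = 20.7 × 1.226 ≈ 25.4 µg/L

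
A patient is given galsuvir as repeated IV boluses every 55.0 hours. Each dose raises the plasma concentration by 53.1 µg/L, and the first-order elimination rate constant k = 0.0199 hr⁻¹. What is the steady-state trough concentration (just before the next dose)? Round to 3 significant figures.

Fraction remaining after one interval: e^(−kτ) = e^(−0.01990 × 55.0) = 0.3347
R = 1 / (1 − 0.3347) = 1.503
Css,max = 53.1 × 1.503 = 79.81 µg/L
Css,min = Css,max × e^(−kτ) = 79.81 × 0.3347 ≈ 26.7 µg/L

26.7 µg/L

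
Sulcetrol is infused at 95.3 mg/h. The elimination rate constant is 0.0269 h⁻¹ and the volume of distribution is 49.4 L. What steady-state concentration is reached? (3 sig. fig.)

71.7 µg/mL

CL = k · V = 0.0269 × 49.4 = 1.329 L/h
Css = rate / CL = 95.3 / 1.329 ≈ 71.7 µg/mL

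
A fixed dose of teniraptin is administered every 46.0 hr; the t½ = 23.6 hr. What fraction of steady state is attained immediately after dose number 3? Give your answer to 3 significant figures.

0.983

k = ln 2 / 23.6 = 0.02937 hr⁻¹
f_n = 1 − e^(−nkτ) = 1 − e^(−3 × 0.02937 × 46.0) = 1 − e^(−4.053) = 1 − 0.01737 ≈ 0.983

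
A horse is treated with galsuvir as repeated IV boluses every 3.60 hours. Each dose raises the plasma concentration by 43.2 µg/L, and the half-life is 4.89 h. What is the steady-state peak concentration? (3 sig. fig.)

108 µg/L

k = ln 2 / 4.89 = 0.1417 h⁻¹
Fraction remaining after one interval: e^(−kτ) = e^(−0.1417 × 3.60) = 0.6003
R = 1 / (1 − 0.6003) = 2.502
Css,max = 43.2 × 2.502 ≈ 108 µg/L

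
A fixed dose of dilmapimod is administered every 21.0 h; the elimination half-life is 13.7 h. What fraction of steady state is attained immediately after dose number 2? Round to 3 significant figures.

k = ln 2 / 13.7 = 0.05059 h⁻¹
f_n = 1 − e^(−nkτ) = 1 − e^(−2 × 0.05059 × 21.0) = 1 − e^(−2.125) = 1 − 0.1194 ≈ 0.881

0.881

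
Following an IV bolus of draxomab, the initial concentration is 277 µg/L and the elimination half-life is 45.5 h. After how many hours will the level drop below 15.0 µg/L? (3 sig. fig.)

191 hours

k = ln 2 / 45.5 = 0.01523 h⁻¹
C(t) = C₀ e^(−kt)  ⇒  t = ln(C₀/C) / k
t = ln(277/15.0) / 0.01523 = 2.916 / 0.01523 ≈ 191 hours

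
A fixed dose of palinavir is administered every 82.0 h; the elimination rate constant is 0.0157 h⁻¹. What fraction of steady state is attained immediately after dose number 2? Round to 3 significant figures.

0.924

f_n = 1 − e^(−nkτ) = 1 − e^(−2 × 0.01570 × 82.0) = 1 − e^(−2.575) = 1 − 0.07617 ≈ 0.924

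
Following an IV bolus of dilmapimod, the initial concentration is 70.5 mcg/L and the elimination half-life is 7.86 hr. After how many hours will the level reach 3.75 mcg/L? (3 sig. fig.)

k = ln 2 / 7.86 = 0.08819 hr⁻¹
C(t) = C₀ e^(−kt)  ⇒  t = ln(C₀/C) / k
t = ln(70.5/3.75) / 0.08819 = 2.934 / 0.08819 ≈ 33.3 hours

33.3 hours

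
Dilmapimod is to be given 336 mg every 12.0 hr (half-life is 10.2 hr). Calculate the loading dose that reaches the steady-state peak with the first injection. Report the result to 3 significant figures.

603 mg

k = ln 2 / 10.2 = 0.06796 hr⁻¹
Accumulation ratio R = 1 / (1 − e^(−kτ)) = 1 / (1 − e^(−0.06796×12.0)) = 1 / (1 − 0.4424) = 1.794
Loading dose = maintenance dose × R = 336 × 1.794 ≈ 603 mg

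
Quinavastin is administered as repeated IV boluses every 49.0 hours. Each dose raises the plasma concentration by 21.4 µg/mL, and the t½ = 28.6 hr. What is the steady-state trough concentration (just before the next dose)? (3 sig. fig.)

9.39 µg/mL

k = ln 2 / 28.6 = 0.02424 hr⁻¹
Fraction remaining after one interval: e^(−kτ) = e^(−0.02424 × 49.0) = 0.3050
R = 1 / (1 − 0.3050) = 1.439
Css,max = 21.4 × 1.439 = 30.79 µg/mL
Css,min = Css,max × e^(−kτ) = 30.79 × 0.3050 ≈ 9.39 µg/mL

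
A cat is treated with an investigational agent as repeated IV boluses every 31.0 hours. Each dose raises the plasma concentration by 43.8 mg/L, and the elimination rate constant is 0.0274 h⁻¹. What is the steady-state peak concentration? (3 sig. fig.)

Fraction remaining after one interval: e^(−kτ) = e^(−0.02740 × 31.0) = 0.4277
R = 1 / (1 − 0.4277) = 1.747
Css,max = 43.8 × 1.747 ≈ 76.5 mg/L

76.5 mg/L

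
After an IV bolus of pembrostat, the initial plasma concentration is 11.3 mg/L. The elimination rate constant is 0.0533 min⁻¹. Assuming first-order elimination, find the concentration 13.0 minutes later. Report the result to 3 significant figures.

C(t) = C₀ e^(−kt) = 11.3 × e^(−0.05330 × 13.0) = 11.3 × e^(−0.6929) = 11.3 × 0.5001 ≈ 5.65 mg/L

5.65 mg/L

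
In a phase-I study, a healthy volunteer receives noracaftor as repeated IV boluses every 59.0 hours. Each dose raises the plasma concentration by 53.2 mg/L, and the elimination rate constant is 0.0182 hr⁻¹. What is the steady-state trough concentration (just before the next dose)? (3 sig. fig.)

27.6 mg/L

Fraction remaining after one interval: e^(−kτ) = e^(−0.01820 × 59.0) = 0.3417
R = 1 / (1 − 0.3417) = 1.519
Css,max = 53.2 × 1.519 = 80.82 mg/L
Css,min = Css,max × e^(−kτ) = 80.82 × 0.3417 ≈ 27.6 mg/L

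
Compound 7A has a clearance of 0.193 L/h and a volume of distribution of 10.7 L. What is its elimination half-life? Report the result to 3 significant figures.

38.4 hours

k = CL / V = 0.193 / 10.7 = 0.01804 h⁻¹
t½ = ln 2 / k = ln 2 / 0.01804 ≈ 38.4 hours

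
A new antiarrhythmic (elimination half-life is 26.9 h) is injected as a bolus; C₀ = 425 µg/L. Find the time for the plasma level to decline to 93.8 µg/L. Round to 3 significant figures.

k = ln 2 / 26.9 = 0.02577 h⁻¹
C(t) = C₀ e^(−kt)  ⇒  t = ln(C₀/C) / k
t = ln(425/93.8) / 0.02577 = 1.511 / 0.02577 ≈ 58.6 hours

58.6 hours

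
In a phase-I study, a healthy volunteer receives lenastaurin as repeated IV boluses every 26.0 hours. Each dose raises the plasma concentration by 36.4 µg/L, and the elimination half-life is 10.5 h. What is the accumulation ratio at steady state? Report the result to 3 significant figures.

k = ln 2 / 10.5 = 0.06601 h⁻¹
Fraction remaining after one interval: e^(−kτ) = e^(−0.06601 × 26.0) = 0.1797
R = 1 / (1 − 0.1797) = 1 / 0.8203 ≈ 1.22

1.22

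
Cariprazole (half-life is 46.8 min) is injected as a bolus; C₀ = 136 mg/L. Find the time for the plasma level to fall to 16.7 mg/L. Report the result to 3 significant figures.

k = ln 2 / 46.8 = 0.01481 min⁻¹
C(t) = C₀ e^(−kt)  ⇒  t = ln(C₀/C) / k
t = ln(136/16.7) / 0.01481 = 2.097 / 0.01481 ≈ 142 minutes

142 minutes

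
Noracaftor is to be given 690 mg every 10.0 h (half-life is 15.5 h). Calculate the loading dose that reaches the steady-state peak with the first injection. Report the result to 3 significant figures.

k = ln 2 / 15.5 = 0.04472 h⁻¹
Accumulation ratio R = 1 / (1 − e^(−kτ)) = 1 / (1 − e^(−0.04472×10.0)) = 1 / (1 − 0.6394) = 2.773
Loading dose = maintenance dose × R = 690 × 2.773 ≈ 1910 mg

1910 mg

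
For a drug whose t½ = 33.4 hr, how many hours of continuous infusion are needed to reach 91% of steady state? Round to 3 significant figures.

k = ln 2 / 33.4 = 0.02075 hr⁻¹
f = 1 − e^(−kt)  ⇒  t = −ln(1 − f) / k
t = −ln(1 − 0.91) / 0.02075 = 2.408 / 0.02075 ≈ 116 hours

116 hours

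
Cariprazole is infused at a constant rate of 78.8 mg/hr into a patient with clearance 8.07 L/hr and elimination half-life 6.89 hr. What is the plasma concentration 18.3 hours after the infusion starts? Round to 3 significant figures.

Css = rate / CL = 78.8 / 8.07 = 9.765 mg/L
k = ln 2 / 6.89 = 0.1006 hr⁻¹
C(t) = Css (1 − e^(−kt)) = 9.765 × (1 − e^(−1.841)) = 9.765 × 0.8413 ≈ 8.22 mg/L

8.22 mg/L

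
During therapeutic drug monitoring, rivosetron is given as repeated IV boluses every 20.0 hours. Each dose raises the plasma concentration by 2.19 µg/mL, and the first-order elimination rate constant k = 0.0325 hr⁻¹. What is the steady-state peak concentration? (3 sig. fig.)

4.58 µg/mL

Fraction remaining after one interval: e^(−kτ) = e^(−0.03250 × 20.0) = 0.5220
R = 1 / (1 − 0.5220) = 2.092
Css,max = 2.19 × 2.092 ≈ 4.58 µg/mL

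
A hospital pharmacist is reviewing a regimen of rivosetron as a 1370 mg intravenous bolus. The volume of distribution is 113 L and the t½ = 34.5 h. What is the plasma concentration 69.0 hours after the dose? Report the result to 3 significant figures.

C₀ = dose / V = 1370 / 113 = 12.12 mg/L
k = ln 2 / 34.5 = 0.02009 h⁻¹
C(t) = C₀ e^(−kt) = 12.12 × e^(−0.02009 × 69.0) = 12.12 × e^(−1.386) = 12.12 × 0.2500 ≈ 3.03 mg/L

3.03 mg/L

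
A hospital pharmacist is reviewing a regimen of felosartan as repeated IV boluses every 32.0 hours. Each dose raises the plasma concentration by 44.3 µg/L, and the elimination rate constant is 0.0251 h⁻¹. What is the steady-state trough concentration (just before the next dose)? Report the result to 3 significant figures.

Fraction remaining after one interval: e^(−kτ) = e^(−0.02510 × 32.0) = 0.4479
R = 1 / (1 − 0.4479) = 1.811
Css,max = 44.3 × 1.811 = 80.24 µg/L
Css,min = Css,max × e^(−kτ) = 80.24 × 0.4479 ≈ 35.9 µg/L

35.9 µg/L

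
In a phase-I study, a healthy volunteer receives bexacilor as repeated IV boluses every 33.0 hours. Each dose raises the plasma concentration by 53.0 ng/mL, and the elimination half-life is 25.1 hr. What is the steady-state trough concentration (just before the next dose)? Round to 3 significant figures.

k = ln 2 / 25.1 = 0.02762 hr⁻¹
Fraction remaining after one interval: e^(−kτ) = e^(−0.02762 × 33.0) = 0.4020
R = 1 / (1 − 0.4020) = 1.672
Css,max = 53.0 × 1.672 = 88.63 ng/mL
Css,min = Css,max × e^(−kτ) = 88.63 × 0.4020 ≈ 35.6 ng/mL

35.6 ng/mL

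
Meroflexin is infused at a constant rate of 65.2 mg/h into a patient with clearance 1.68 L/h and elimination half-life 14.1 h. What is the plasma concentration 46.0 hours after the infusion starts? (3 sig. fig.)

34.8 mg/L

Css = rate / CL = 65.2 / 1.68 = 38.81 mg/L
k = ln 2 / 14.1 = 0.04916 h⁻¹
C(t) = Css (1 − e^(−kt)) = 38.81 × (1 − e^(−2.261)) = 38.81 × 0.8958 ≈ 34.8 mg/L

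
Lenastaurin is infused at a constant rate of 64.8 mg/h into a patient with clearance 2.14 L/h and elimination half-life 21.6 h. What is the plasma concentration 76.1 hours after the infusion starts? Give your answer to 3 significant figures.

Css = rate / CL = 64.8 / 2.14 = 30.28 µg/mL
k = ln 2 / 21.6 = 0.03209 h⁻¹
C(t) = Css (1 − e^(−kt)) = 30.28 × (1 − e^(−2.442)) = 30.28 × 0.9130 ≈ 27.6 µg/mL

27.6 µg/mL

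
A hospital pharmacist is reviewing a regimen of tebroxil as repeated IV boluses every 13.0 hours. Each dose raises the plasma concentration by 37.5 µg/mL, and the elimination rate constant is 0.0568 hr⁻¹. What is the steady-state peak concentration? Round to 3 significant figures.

Fraction remaining after one interval: e^(−kτ) = e^(−0.05680 × 13.0) = 0.4779
R = 1 / (1 − 0.4779) = 1.915
Css,max = 37.5 × 1.915 ≈ 71.8 µg/mL

71.8 µg/mL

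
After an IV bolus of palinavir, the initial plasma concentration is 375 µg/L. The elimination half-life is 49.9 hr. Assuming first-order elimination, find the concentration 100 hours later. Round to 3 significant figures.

k = ln 2 / 49.9 = 0.01389 hr⁻¹
C(t) = C₀ e^(−kt) = 375 × e^(−0.01389 × 100) = 375 × e^(−1.389) = 375 × 0.2493 ≈ 93.5 µg/L

93.5 µg/L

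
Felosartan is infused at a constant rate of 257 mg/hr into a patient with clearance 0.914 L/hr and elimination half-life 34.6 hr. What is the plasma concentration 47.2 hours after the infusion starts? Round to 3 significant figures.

Css = rate / CL = 257 / 0.914 = 281.2 µg/mL
k = ln 2 / 34.6 = 0.02003 hr⁻¹
C(t) = Css (1 − e^(−kt)) = 281.2 × (1 − e^(−0.9456)) = 281.2 × 0.6115 ≈ 172 µg/mL

172 µg/mL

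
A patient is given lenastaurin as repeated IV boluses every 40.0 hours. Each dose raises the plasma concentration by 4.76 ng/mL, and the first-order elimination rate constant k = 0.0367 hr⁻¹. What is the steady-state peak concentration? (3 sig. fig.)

6.18 ng/mL

Fraction remaining after one interval: e^(−kτ) = e^(−0.03670 × 40.0) = 0.2304
R = 1 / (1 − 0.2304) = 1.299
Css,max = 4.76 × 1.299 ≈ 6.18 ng/mL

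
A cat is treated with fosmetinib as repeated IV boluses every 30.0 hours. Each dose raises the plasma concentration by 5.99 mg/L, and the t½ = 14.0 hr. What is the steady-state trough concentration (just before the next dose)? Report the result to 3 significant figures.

k = ln 2 / 14.0 = 0.04951 hr⁻¹
Fraction remaining after one interval: e^(−kτ) = e^(−0.04951 × 30.0) = 0.2264
R = 1 / (1 − 0.2264) = 1.293
Css,max = 5.99 × 1.293 = 7.743 mg/L
Css,min = Css,max × e^(−kτ) = 7.743 × 0.2264 ≈ 1.75 mg/L

1.75 mg/L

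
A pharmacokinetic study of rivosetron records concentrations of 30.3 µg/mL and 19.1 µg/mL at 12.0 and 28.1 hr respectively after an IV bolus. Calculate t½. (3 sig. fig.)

24.2 hours

k = ln(C₁/C₂) / (t₂ − t₁) = ln(30.3/19.1) / (28.1 − 12.0)
  = 0.4615 / 16.10 = 0.02866 hr⁻¹
t½ = ln 2 / k = ln 2 / 0.02866 ≈ 24.2 hours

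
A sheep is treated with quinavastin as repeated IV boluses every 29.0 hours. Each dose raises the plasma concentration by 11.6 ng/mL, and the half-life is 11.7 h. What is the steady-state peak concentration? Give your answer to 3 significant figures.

k = ln 2 / 11.7 = 0.05924 h⁻¹
Fraction remaining after one interval: e^(−kτ) = e^(−0.05924 × 29.0) = 0.1794
R = 1 / (1 − 0.1794) = 1.219
Css,max = 11.6 × 1.219 ≈ 14.1 ng/mL

14.1 ng/mL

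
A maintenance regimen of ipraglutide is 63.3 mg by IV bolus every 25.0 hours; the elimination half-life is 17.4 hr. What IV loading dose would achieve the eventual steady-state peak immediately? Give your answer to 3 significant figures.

100 mg

k = ln 2 / 17.4 = 0.03984 hr⁻¹
Accumulation ratio R = 1 / (1 − e^(−kτ)) = 1 / (1 − e^(−0.03984×25.0)) = 1 / (1 − 0.3694) = 1.586
Loading dose = maintenance dose × R = 63.3 × 1.586 ≈ 100 mg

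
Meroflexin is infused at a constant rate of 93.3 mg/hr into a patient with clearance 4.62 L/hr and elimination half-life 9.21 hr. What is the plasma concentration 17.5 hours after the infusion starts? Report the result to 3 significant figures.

14.8 mg/L

Css = rate / CL = 93.3 / 4.62 = 20.19 mg/L
k = ln 2 / 9.21 = 0.07526 hr⁻¹
C(t) = Css (1 − e^(−kt)) = 20.19 × (1 − e^(−1.317)) = 20.19 × 0.7321 ≈ 14.8 mg/L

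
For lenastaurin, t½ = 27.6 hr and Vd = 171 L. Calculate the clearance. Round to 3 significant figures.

k = ln 2 / t½ = ln 2 / 27.6 = 0.02511 hr⁻¹
CL = k · V = 0.02511 × 171 ≈ 4.29 L/hr

4.29 L/hr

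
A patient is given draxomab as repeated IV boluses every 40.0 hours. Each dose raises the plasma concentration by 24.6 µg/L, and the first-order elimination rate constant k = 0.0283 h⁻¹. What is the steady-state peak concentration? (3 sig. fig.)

36.3 µg/L

Fraction remaining after one interval: e^(−kτ) = e^(−0.02830 × 40.0) = 0.3224
R = 1 / (1 − 0.3224) = 1.476
Css,max = 24.6 × 1.476 ≈ 36.3 µg/L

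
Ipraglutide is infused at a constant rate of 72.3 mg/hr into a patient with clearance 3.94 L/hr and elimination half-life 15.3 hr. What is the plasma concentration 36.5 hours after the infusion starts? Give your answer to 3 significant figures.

14.8 mg/L

Css = rate / CL = 72.3 / 3.94 = 18.35 mg/L
k = ln 2 / 15.3 = 0.04530 hr⁻¹
C(t) = Css (1 − e^(−kt)) = 18.35 × (1 − e^(−1.654)) = 18.35 × 0.8086 ≈ 14.8 mg/L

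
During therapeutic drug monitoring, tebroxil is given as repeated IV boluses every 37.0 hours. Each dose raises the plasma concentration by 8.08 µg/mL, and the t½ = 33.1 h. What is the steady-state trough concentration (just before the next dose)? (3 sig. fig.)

6.90 µg/mL

k = ln 2 / 33.1 = 0.02094 h⁻¹
Fraction remaining after one interval: e^(−kτ) = e^(−0.02094 × 37.0) = 0.4608
R = 1 / (1 − 0.4608) = 1.855
Css,max = 8.08 × 1.855 = 14.98 µg/mL
Css,min = Css,max × e^(−kτ) = 14.98 × 0.4608 ≈ 6.90 µg/mL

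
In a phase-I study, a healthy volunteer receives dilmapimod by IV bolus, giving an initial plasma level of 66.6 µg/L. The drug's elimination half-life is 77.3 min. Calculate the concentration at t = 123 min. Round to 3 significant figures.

22.1 µg/L

k = ln 2 / 77.3 = 0.008967 min⁻¹
123 min is 1.591 half-lives, so C = 66.6 × (1/2)^1.591 = 66.6 × 0.3319 ≈ 22.1 µg/L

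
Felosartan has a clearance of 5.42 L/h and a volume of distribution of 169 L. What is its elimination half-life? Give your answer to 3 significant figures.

k = CL / V = 5.42 / 169 = 0.03207 h⁻¹
t½ = ln 2 / k = ln 2 / 0.03207 ≈ 21.6 hours

21.6 hours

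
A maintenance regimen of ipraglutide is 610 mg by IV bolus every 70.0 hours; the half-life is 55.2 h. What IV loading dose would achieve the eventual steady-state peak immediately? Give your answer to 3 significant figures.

1040 mg

k = ln 2 / 55.2 = 0.01256 h⁻¹
Accumulation ratio R = 1 / (1 − e^(−kτ)) = 1 / (1 − e^(−0.01256×70.0)) = 1 / (1 − 0.4152) = 1.710
Loading dose = maintenance dose × R = 610 × 1.710 ≈ 1040 mg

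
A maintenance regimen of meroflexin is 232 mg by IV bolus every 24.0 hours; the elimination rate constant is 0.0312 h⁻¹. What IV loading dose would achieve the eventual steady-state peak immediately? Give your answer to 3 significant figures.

Accumulation ratio R = 1 / (1 − e^(−kτ)) = 1 / (1 − e^(−0.03120×24.0)) = 1 / (1 − 0.4729) = 1.897
Loading dose = maintenance dose × R = 232 × 1.897 ≈ 440 mg

440 mg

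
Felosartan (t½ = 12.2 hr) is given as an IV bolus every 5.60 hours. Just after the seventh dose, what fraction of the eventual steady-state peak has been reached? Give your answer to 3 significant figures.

0.892

k = ln 2 / 12.2 = 0.05682 hr⁻¹
f_n = 1 − e^(−nkτ) = 1 − e^(−7 × 0.05682 × 5.60) = 1 − e^(−2.227) = 1 − 0.1078 ≈ 0.892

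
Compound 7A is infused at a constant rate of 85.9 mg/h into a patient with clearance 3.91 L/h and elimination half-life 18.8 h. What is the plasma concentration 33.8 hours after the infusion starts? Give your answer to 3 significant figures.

15.7 mg/L

Css = rate / CL = 85.9 / 3.91 = 21.97 mg/L
k = ln 2 / 18.8 = 0.03687 h⁻¹
C(t) = Css (1 − e^(−kt)) = 21.97 × (1 − e^(−1.246)) = 21.97 × 0.7124 ≈ 15.7 mg/L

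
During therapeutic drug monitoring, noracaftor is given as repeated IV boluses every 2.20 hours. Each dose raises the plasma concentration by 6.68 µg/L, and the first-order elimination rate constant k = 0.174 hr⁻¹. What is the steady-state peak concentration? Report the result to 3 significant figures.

Fraction remaining after one interval: e^(−kτ) = e^(−0.1740 × 2.20) = 0.6819
R = 1 / (1 − 0.6819) = 3.144
Css,max = 6.68 × 3.144 ≈ 21.0 µg/L

21.0 µg/L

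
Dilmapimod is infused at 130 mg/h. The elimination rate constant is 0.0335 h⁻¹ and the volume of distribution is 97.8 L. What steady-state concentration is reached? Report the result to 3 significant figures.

CL = k · V = 0.0335 × 97.8 = 3.276 L/h
Css = rate / CL = 130 / 3.276 ≈ 39.7 mg/L

39.7 mg/L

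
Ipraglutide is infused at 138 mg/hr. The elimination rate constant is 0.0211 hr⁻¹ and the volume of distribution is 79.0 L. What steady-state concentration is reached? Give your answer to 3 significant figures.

82.8 µg/mL

CL = k · V = 0.0211 × 79.0 = 1.667 L/hr
Css = rate / CL = 138 / 1.667 ≈ 82.8 µg/mL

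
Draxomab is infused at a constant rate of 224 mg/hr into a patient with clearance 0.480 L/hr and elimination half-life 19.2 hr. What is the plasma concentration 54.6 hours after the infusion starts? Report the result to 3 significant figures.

402 µg/mL

Css = rate / CL = 224 / 0.480 = 466.7 µg/mL
k = ln 2 / 19.2 = 0.03610 hr⁻¹
C(t) = Css (1 − e^(−kt)) = 466.7 × (1 − e^(−1.971)) = 466.7 × 0.8607 ≈ 402 µg/mL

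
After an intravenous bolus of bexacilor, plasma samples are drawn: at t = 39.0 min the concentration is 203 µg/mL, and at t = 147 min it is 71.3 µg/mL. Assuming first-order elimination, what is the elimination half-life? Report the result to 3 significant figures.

71.5 minutes

k = ln(C₁/C₂) / (t₂ − t₁) = ln(203/71.3) / (147 − 39.0)
  = 1.046 / 108.0 = 0.009688 min⁻¹
t½ = ln 2 / k = ln 2 / 0.009688 ≈ 71.5 minutes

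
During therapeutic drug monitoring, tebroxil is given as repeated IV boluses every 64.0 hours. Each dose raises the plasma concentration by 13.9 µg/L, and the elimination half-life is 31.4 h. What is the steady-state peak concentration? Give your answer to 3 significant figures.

k = ln 2 / 31.4 = 0.02207 h⁻¹
Fraction remaining after one interval: e^(−kτ) = e^(−0.02207 × 64.0) = 0.2435
R = 1 / (1 − 0.2435) = 1.322
Css,max = 13.9 × 1.322 ≈ 18.4 µg/L

18.4 µg/L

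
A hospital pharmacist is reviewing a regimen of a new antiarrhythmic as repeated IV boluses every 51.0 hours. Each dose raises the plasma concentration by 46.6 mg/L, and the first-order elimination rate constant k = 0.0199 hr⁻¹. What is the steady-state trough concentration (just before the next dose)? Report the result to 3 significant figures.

26.5 mg/L

Fraction remaining after one interval: e^(−kτ) = e^(−0.01990 × 51.0) = 0.3624
R = 1 / (1 − 0.3624) = 1.568
Css,max = 46.6 × 1.568 = 73.09 mg/L
Css,min = Css,max × e^(−kτ) = 73.09 × 0.3624 ≈ 26.5 mg/L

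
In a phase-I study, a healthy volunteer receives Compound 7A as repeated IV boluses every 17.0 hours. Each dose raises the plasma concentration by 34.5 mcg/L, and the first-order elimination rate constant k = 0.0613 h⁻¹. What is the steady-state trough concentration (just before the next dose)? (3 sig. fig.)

Fraction remaining after one interval: e^(−kτ) = e^(−0.06130 × 17.0) = 0.3527
R = 1 / (1 − 0.3527) = 1.545
Css,max = 34.5 × 1.545 = 53.30 mcg/L
Css,min = Css,max × e^(−kτ) = 53.30 × 0.3527 ≈ 18.8 mcg/L

18.8 mcg/L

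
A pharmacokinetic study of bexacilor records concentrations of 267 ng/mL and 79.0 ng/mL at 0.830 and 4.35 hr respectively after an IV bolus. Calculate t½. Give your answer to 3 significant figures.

k = ln(C₁/C₂) / (t₂ − t₁) = ln(267/79.0) / (4.35 − 0.830)
  = 1.218 / 3.520 = 0.3460 hr⁻¹
t½ = ln 2 / k = ln 2 / 0.3460 ≈ 2.00 hours

2.00 hours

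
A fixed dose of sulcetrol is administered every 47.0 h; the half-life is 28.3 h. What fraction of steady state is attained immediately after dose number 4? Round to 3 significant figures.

k = ln 2 / 28.3 = 0.02449 h⁻¹
f_n = 1 − e^(−nkτ) = 1 − e^(−4 × 0.02449 × 47.0) = 1 − e^(−4.605) = 1 − 0.01001 ≈ 0.990

0.990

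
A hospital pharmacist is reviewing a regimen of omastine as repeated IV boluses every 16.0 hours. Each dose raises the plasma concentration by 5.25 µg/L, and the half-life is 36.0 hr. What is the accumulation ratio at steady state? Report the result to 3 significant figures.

3.77

k = ln 2 / 36.0 = 0.01925 hr⁻¹
Fraction remaining after one interval: e^(−kτ) = e^(−0.01925 × 16.0) = 0.7349
R = 1 / (1 − 0.7349) = 1 / 0.2651 ≈ 3.77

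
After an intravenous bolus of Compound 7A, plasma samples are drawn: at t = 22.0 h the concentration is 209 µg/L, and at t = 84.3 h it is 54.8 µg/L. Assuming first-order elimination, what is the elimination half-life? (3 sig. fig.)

32.3 hours

k = ln(C₁/C₂) / (t₂ − t₁) = ln(209/54.8) / (84.3 − 22.0)
  = 1.339 / 62.30 = 0.02149 h⁻¹
t½ = ln 2 / k = ln 2 / 0.02149 ≈ 32.3 hours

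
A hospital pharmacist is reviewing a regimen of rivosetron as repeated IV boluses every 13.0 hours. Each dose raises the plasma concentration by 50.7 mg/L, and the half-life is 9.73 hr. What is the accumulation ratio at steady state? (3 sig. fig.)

1.66

k = ln 2 / 9.73 = 0.07124 hr⁻¹
Fraction remaining after one interval: e^(−kτ) = e^(−0.07124 × 13.0) = 0.3961
R = 1 / (1 − 0.3961) = 1 / 0.6039 ≈ 1.66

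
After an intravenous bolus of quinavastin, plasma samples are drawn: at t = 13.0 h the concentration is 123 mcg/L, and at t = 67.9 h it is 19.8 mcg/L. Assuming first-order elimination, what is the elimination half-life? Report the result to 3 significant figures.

20.8 hours

k = ln(C₁/C₂) / (t₂ − t₁) = ln(123/19.8) / (67.9 − 13.0)
  = 1.827 / 54.90 = 0.03327 h⁻¹
t½ = ln 2 / k = ln 2 / 0.03327 ≈ 20.8 hours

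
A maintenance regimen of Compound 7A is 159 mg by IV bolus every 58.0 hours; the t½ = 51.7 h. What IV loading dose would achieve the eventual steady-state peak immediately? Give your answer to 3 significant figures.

k = ln 2 / 51.7 = 0.01341 h⁻¹
Accumulation ratio R = 1 / (1 − e^(−kτ)) = 1 / (1 − e^(−0.01341×58.0)) = 1 / (1 − 0.4595) = 1.850
Loading dose = maintenance dose × R = 159 × 1.850 ≈ 294 mg

294 mg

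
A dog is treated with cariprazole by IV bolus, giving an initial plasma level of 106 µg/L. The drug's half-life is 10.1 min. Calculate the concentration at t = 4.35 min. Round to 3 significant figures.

78.6 µg/L

k = ln 2 / 10.1 = 0.06863 min⁻¹
4.35 min is 0.4307 half-lives, so C = 106 × (1/2)^0.4307 = 106 × 0.7419 ≈ 78.6 µg/L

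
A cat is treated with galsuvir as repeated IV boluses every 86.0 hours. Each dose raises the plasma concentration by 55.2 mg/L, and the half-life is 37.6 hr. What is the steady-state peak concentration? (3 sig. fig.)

k = ln 2 / 37.6 = 0.01843 hr⁻¹
Fraction remaining after one interval: e^(−kτ) = e^(−0.01843 × 86.0) = 0.2049
R = 1 / (1 − 0.2049) = 1.258
Css,max = 55.2 × 1.258 ≈ 69.4 mg/L

69.4 mg/L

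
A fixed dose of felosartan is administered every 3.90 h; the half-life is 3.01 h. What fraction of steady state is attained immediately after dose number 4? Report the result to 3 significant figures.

0.972

k = ln 2 / 3.01 = 0.2303 h⁻¹
f_n = 1 − e^(−nkτ) = 1 − e^(−4 × 0.2303 × 3.90) = 1 − e^(−3.592) = 1 − 0.02753 ≈ 0.972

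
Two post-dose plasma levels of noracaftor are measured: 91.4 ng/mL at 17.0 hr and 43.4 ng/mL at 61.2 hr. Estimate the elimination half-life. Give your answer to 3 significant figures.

41.1 hours

k = ln(C₁/C₂) / (t₂ − t₁) = ln(91.4/43.4) / (61.2 − 17.0)
  = 0.7448 / 44.20 = 0.01685 hr⁻¹
t½ = ln 2 / k = ln 2 / 0.01685 ≈ 41.1 hours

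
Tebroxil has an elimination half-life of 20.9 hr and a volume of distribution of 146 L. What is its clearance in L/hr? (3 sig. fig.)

4.84 L/hr

k = ln 2 / t½ = ln 2 / 20.9 = 0.03316 hr⁻¹
CL = k · V = 0.03316 × 146 ≈ 4.84 L/hr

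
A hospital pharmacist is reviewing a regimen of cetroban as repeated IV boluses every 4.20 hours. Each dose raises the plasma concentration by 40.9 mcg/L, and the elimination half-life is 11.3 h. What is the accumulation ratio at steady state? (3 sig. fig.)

4.40

k = ln 2 / 11.3 = 0.06134 h⁻¹
Fraction remaining after one interval: e^(−kτ) = e^(−0.06134 × 4.20) = 0.7729
R = 1 / (1 − 0.7729) = 1 / 0.2271 ≈ 4.40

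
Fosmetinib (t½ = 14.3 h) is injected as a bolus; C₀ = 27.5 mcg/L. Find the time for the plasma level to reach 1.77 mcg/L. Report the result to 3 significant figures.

56.6 hours

k = ln 2 / 14.3 = 0.04847 h⁻¹
C(t) = C₀ e^(−kt)  ⇒  t = ln(C₀/C) / k
t = ln(27.5/1.77) / 0.04847 = 2.743 / 0.04847 ≈ 56.6 hours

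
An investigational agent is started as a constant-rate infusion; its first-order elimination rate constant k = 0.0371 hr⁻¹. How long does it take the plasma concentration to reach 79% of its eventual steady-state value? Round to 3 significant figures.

f = 1 − e^(−kt)  ⇒  t = −ln(1 − f) / k
t = −ln(1 − 0.79) / 0.03710 = 1.561 / 0.03710 ≈ 42.1 hours

42.1 hours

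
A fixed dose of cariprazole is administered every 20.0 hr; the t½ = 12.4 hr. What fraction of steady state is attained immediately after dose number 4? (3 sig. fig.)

k = ln 2 / 12.4 = 0.05590 hr⁻¹
f_n = 1 − e^(−nkτ) = 1 − e^(−4 × 0.05590 × 20.0) = 1 − e^(−4.472) = 1 − 0.01143 ≈ 0.989

0.989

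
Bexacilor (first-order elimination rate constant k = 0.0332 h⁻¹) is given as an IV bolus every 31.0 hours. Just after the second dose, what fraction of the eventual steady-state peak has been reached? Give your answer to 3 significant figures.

0.872

f_n = 1 − e^(−nkτ) = 1 − e^(−2 × 0.03320 × 31.0) = 1 − e^(−2.058) = 1 − 0.1277 ≈ 0.872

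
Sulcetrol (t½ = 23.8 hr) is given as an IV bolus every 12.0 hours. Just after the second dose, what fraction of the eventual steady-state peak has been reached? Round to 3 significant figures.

k = ln 2 / 23.8 = 0.02912 hr⁻¹
f_n = 1 − e^(−nkτ) = 1 − e^(−2 × 0.02912 × 12.0) = 1 − e^(−0.6990) = 1 − 0.4971 ≈ 0.503

0.503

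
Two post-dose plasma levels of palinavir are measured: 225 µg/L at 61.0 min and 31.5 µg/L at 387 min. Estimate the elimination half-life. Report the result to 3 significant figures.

k = ln(C₁/C₂) / (t₂ − t₁) = ln(225/31.5) / (387 − 61.0)
  = 1.966 / 326.0 = 0.006031 min⁻¹
t½ = ln 2 / k = ln 2 / 0.006031 ≈ 115 minutes

115 minutes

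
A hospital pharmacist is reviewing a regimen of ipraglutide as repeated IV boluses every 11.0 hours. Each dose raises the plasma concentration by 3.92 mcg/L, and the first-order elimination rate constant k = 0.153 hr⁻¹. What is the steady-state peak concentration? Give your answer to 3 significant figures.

4.81 mcg/L

Fraction remaining after one interval: e^(−kτ) = e^(−0.1530 × 11.0) = 0.1858
R = 1 / (1 − 0.1858) = 1.228
Css,max = 3.92 × 1.228 ≈ 4.81 mcg/L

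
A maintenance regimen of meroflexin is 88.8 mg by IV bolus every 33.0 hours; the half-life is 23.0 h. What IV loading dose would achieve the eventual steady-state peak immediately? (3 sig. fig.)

141 mg

k = ln 2 / 23.0 = 0.03014 h⁻¹
Accumulation ratio R = 1 / (1 − e^(−kτ)) = 1 / (1 − e^(−0.03014×33.0)) = 1 / (1 − 0.3699) = 1.587
Loading dose = maintenance dose × R = 88.8 × 1.587 ≈ 141 mg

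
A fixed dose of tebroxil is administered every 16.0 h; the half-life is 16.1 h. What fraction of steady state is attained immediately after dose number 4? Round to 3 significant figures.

0.936

k = ln 2 / 16.1 = 0.04305 h⁻¹
f_n = 1 − e^(−nkτ) = 1 − e^(−4 × 0.04305 × 16.0) = 1 − e^(−2.755) = 1 − 0.06359 ≈ 0.936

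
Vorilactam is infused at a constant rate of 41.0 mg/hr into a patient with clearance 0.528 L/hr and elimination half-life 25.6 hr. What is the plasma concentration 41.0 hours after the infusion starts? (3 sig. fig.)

Css = rate / CL = 41.0 / 0.528 = 77.65 mg/L
k = ln 2 / 25.6 = 0.02708 hr⁻¹
C(t) = Css (1 − e^(−kt)) = 77.65 × (1 − e^(−1.110)) = 77.65 × 0.6705 ≈ 52.1 mg/L

52.1 mg/L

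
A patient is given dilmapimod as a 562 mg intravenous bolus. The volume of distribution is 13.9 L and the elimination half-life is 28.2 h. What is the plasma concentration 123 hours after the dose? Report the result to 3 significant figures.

1.97 mg/L

C₀ = dose / V = 562 / 13.9 = 40.43 mg/L
k = ln 2 / 28.2 = 0.02458 h⁻¹
C(t) = C₀ e^(−kt) = 40.43 × e^(−0.02458 × 123) = 40.43 × e^(−3.023) = 40.43 × 0.04864 ≈ 1.97 mg/L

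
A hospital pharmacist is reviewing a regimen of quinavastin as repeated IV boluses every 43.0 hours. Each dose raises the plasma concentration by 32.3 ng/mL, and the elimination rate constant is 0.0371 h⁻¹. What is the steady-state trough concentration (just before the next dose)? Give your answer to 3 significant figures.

8.22 ng/mL

Fraction remaining after one interval: e^(−kτ) = e^(−0.03710 × 43.0) = 0.2028
R = 1 / (1 − 0.2028) = 1.254
Css,max = 32.3 × 1.254 = 40.52 ng/mL
Css,min = Css,max × e^(−kτ) = 40.52 × 0.2028 ≈ 8.22 ng/mL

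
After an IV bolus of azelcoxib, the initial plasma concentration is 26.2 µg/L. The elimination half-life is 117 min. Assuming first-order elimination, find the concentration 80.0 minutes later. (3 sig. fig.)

16.3 µg/L

k = ln 2 / 117 = 0.005924 min⁻¹
C(t) = C₀ e^(−kt) = 26.2 × e^(−0.005924 × 80.0) = 26.2 × e^(−0.4739) = 26.2 × 0.6225 ≈ 16.3 µg/L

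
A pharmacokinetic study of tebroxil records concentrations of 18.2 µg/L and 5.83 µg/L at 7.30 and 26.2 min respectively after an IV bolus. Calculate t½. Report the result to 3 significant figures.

11.5 minutes

k = ln(C₁/C₂) / (t₂ − t₁) = ln(18.2/5.83) / (26.2 − 7.30)
  = 1.138 / 18.90 = 0.06023 min⁻¹
t½ = ln 2 / k = ln 2 / 0.06023 ≈ 11.5 minutes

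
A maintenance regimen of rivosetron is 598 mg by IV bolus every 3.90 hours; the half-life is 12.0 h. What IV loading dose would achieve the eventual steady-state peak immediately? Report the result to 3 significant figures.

k = ln 2 / 12.0 = 0.05776 h⁻¹
Accumulation ratio R = 1 / (1 − e^(−kτ)) = 1 / (1 − e^(−0.05776×3.90)) = 1 / (1 − 0.7983) = 4.958
Loading dose = maintenance dose × R = 598 × 4.958 ≈ 2960 mg

2960 mg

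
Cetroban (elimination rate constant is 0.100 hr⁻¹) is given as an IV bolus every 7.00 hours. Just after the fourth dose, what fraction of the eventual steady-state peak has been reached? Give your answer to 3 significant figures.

0.939

f_n = 1 − e^(−nkτ) = 1 − e^(−4 × 0.1000 × 7.00) = 1 − e^(−2.800) = 1 − 0.06081 ≈ 0.939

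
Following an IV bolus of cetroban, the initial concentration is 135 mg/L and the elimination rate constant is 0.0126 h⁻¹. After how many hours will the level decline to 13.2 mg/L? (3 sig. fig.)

C(t) = C₀ e^(−kt)  ⇒  t = ln(C₀/C) / k
t = ln(135/13.2) / 0.01260 = 2.325 / 0.01260 ≈ 185 hours

185 hours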